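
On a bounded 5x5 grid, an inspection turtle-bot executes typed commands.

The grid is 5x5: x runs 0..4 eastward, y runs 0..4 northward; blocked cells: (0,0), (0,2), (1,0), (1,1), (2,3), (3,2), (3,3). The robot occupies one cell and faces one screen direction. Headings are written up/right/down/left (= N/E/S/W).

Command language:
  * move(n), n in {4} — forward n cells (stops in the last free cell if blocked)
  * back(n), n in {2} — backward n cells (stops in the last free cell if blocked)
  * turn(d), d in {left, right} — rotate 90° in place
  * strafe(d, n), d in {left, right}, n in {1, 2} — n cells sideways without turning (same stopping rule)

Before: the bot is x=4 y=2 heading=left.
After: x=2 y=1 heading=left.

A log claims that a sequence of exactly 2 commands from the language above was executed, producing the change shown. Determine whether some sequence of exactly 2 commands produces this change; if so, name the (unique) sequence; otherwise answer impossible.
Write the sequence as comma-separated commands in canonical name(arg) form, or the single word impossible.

key: order matters: swapping strafe(left, 1) and move(4) lands elsewhere
t0: x=4 y=2 heading=left
[1] after strafe(left, 1): x=4 y=1 heading=left
[2] after move(4): x=2 y=1 heading=left
no rival 2-sequence matches.

strafe(left, 1), move(4)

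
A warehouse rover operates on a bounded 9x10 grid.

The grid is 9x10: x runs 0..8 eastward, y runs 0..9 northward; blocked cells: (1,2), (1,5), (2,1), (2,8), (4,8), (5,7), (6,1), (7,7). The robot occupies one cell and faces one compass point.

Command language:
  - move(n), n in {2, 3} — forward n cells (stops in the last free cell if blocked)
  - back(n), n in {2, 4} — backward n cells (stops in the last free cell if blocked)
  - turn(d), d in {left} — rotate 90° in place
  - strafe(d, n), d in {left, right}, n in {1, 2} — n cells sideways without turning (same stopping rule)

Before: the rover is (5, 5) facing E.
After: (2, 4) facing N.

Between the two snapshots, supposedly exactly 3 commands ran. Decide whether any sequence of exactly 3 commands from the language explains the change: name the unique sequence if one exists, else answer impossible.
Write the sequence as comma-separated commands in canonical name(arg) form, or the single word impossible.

key: running turn(left) before back(4) would end elsewhere — order is forced
start: (5, 5) facing E
step 1 (back(4)): (2, 5) facing E
step 2 (strafe(right, 1)): (2, 4) facing E
step 3 (turn(left)): (2, 4) facing N
no rival 3-sequence matches.

back(4), strafe(right, 1), turn(left)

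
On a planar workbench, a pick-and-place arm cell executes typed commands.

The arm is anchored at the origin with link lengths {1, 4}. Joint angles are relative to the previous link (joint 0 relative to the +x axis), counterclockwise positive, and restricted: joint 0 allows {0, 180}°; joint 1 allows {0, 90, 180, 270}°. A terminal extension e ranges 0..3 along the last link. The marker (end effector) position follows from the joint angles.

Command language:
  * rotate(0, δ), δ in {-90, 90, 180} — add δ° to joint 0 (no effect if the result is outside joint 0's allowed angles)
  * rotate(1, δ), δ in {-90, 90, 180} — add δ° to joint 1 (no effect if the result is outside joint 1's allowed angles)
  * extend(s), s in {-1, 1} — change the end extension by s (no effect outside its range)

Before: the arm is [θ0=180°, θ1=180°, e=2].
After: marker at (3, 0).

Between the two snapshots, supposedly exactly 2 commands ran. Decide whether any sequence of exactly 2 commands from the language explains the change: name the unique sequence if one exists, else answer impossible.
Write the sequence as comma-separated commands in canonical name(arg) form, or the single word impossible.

extend(-1), extend(-1)

begin: [θ0=180°, θ1=180°, e=2]
step 1 (extend(-1)): [θ0=180°, θ1=180°, e=1]
step 2 (extend(-1)): [θ0=180°, θ1=180°, e=0]
uniquely the one of 64 2-step routes that fits.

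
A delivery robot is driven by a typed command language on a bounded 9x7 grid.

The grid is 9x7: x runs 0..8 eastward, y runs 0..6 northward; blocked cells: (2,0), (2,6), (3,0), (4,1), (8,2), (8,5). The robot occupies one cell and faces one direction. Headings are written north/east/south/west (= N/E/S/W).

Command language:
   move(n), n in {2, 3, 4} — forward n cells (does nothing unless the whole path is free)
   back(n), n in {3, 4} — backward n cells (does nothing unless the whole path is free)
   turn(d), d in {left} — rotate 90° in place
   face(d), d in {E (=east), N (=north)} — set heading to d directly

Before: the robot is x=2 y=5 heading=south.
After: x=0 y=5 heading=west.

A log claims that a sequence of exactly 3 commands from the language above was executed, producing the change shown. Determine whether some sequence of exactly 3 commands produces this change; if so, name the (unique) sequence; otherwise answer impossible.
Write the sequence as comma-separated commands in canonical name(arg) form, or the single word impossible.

key: running move(2) before face(N) would end elsewhere — order is forced
t0: x=2 y=5 heading=south
t=1 face(N) ⇒ x=2 y=5 heading=north
t=2 turn(left) ⇒ x=2 y=5 heading=west
t=3 move(2) ⇒ x=0 y=5 heading=west
all 512 alternatives checked — unique.

face(N), turn(left), move(2)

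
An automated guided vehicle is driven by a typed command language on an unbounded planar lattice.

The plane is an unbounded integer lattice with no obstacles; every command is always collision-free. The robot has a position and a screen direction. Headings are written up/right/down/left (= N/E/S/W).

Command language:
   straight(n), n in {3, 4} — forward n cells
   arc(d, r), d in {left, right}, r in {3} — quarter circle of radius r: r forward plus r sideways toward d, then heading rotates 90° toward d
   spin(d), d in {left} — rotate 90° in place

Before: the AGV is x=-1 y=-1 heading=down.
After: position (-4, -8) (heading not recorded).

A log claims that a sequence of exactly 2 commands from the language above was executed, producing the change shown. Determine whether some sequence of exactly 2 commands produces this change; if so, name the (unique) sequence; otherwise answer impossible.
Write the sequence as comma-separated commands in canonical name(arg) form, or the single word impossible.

straight(4), arc(right, 3)

key: running arc(right, 3) before straight(4) would end elsewhere — order is forced
initial: x=-1 y=-1 heading=down
1. straight(4) → x=-1 y=-5 heading=down
2. arc(right, 3) → x=-4 y=-8 heading=left
uniquely the one of 25 2-step routes that fits.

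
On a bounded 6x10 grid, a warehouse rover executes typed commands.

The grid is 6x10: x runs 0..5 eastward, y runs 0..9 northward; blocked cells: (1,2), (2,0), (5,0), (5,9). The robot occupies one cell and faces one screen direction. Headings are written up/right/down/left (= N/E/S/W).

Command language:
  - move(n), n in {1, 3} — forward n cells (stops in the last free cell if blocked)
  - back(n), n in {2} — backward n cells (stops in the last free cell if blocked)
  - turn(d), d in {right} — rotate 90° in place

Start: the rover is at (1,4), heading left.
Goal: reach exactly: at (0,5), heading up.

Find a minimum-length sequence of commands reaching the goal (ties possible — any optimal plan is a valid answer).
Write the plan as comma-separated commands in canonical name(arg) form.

begin: at (1,4), heading left
[1] after move(3): at (0,4), heading left
[2] after turn(right): at (0,4), heading up
[3] after move(1): at (0,5), heading up
nothing shorter than 3 reaches the goal.

move(3), turn(right), move(1)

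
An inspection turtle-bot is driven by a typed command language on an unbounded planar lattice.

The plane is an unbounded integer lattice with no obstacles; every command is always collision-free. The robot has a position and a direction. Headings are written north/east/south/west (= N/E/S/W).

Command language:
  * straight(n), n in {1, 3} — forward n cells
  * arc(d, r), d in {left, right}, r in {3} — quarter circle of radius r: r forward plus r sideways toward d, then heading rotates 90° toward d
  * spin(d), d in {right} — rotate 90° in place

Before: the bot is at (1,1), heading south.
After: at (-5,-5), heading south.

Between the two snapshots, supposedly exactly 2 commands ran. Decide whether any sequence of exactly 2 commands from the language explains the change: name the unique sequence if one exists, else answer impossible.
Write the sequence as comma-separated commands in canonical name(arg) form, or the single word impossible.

key: heading stays S — rotations cancel among the 2 commands
t0: at (1,1), heading south
[1] after arc(right, 3): at (-2,-2), heading west
[2] after arc(left, 3): at (-5,-5), heading south
no rival 2-sequence matches.

arc(right, 3), arc(left, 3)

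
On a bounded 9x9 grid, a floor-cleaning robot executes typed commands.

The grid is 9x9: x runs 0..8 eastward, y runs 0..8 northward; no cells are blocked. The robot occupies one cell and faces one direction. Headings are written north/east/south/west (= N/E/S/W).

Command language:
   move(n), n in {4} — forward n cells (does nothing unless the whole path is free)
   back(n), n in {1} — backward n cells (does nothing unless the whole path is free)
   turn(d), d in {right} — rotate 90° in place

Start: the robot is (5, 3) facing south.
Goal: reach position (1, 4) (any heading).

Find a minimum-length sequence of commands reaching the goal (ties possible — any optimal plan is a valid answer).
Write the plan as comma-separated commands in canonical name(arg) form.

t0: (5, 3) facing south
1. back(1) → (5, 4) facing south
2. turn(right) → (5, 4) facing west
3. move(4) → (1, 4) facing west
minimal: 3 command(s), checked below 3.

back(1), turn(right), move(4)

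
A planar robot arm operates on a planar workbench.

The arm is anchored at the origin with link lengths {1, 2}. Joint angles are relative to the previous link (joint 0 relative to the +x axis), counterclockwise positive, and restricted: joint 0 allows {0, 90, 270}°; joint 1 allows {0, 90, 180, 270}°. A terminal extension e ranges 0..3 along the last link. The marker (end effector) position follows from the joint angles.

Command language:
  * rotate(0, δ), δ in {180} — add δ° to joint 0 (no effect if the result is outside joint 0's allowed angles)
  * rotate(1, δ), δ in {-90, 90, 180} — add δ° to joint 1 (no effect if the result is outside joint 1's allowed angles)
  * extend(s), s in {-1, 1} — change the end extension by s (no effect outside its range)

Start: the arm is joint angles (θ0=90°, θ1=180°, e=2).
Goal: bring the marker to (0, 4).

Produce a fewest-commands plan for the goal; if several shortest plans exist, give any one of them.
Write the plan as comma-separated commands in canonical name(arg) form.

initial: joint angles (θ0=90°, θ1=180°, e=2)
step 1 (extend(1)): joint angles (θ0=90°, θ1=180°, e=3)
step 2 (rotate(0, 180)): joint angles (θ0=270°, θ1=180°, e=3)
minimal: 2 command(s), checked below 2.

extend(1), rotate(0, 180)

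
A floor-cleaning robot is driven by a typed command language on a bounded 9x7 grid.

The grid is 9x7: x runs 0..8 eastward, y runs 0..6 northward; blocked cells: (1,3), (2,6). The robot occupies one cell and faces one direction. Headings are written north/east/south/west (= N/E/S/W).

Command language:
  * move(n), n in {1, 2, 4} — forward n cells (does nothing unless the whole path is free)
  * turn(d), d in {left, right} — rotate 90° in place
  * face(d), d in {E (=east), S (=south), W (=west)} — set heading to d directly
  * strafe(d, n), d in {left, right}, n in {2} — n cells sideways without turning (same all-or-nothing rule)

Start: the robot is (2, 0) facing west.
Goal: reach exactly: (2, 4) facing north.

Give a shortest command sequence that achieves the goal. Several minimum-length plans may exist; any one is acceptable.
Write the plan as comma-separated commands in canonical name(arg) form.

from: (2, 0) facing west
1. turn(right) → (2, 0) facing north
2. move(4) → (2, 4) facing north
nothing shorter than 2 reaches the goal.

turn(right), move(4)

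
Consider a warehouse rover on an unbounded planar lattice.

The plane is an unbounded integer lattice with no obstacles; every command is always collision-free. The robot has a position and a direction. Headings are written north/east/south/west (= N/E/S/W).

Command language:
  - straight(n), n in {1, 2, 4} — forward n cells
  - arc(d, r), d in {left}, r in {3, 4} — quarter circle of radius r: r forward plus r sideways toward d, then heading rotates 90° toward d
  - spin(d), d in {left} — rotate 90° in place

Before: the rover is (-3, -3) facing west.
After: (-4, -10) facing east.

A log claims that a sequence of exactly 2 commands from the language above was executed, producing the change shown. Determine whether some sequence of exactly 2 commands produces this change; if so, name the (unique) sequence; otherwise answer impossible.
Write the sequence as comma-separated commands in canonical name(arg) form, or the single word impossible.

arc(left, 4), arc(left, 3)

key: running arc(left, 3) before arc(left, 4) would end elsewhere — order is forced
start: (-3, -3) facing west
[1] after arc(left, 4): (-7, -7) facing south
[2] after arc(left, 3): (-4, -10) facing east
no other 2-command option fits: unique.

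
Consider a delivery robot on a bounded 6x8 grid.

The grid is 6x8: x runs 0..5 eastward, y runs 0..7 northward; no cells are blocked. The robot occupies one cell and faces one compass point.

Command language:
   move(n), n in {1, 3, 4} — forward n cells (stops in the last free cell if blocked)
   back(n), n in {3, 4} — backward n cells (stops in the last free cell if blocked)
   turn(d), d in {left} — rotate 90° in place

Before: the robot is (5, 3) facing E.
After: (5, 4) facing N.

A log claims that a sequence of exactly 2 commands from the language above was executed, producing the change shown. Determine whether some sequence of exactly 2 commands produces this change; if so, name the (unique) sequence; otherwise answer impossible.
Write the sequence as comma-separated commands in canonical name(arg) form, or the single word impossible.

turn(left), move(1)

key: order matters: swapping turn(left) and move(1) lands elsewhere
begin: (5, 3) facing E
[1] after turn(left): (5, 3) facing N
[2] after move(1): (5, 4) facing N
uniquely the one of 36 2-step routes that fits.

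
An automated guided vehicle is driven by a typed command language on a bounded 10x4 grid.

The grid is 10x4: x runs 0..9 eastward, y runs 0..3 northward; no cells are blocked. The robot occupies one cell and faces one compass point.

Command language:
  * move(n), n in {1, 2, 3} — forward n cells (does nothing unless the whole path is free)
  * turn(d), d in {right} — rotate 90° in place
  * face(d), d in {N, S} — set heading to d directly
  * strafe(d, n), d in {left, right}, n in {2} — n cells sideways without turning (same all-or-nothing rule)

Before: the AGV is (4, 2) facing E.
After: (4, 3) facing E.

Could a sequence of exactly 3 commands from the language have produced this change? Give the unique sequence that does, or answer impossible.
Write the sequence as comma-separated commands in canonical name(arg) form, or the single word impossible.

face(N), move(1), turn(right)

key: running turn(right) before face(N) would end elsewhere — order is forced
initial: (4, 2) facing E
[1] after face(N): (4, 2) facing N
[2] after move(1): (4, 3) facing N
[3] after turn(right): (4, 3) facing E
no rival 3-sequence matches.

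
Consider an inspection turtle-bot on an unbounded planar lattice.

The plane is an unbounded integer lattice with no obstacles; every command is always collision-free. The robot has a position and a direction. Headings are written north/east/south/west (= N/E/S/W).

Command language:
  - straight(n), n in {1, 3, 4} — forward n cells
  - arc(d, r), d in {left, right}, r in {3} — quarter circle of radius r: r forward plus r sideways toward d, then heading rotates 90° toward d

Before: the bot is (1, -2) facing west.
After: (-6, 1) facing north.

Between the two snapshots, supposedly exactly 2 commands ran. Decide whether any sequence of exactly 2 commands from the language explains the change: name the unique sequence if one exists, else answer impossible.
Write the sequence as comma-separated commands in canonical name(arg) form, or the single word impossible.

key: running arc(right, 3) before straight(4) would end elsewhere — order is forced
from: (1, -2) facing west
step 1 (straight(4)): (-3, -2) facing west
step 2 (arc(right, 3)): (-6, 1) facing north
all 25 alternatives checked — unique.

straight(4), arc(right, 3)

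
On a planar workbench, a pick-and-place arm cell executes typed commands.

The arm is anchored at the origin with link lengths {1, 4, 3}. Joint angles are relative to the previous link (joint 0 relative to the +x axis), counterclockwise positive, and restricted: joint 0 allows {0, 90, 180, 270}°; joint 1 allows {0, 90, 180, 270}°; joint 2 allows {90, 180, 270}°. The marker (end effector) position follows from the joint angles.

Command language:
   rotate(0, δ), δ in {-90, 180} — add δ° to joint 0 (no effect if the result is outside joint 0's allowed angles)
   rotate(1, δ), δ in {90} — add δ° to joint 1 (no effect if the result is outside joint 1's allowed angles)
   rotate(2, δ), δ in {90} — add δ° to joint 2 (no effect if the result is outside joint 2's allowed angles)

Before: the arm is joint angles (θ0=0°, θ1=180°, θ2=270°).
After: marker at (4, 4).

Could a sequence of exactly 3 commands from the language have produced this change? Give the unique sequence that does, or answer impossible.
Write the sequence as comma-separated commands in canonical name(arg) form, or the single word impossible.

t0: joint angles (θ0=0°, θ1=180°, θ2=270°)
step 1 (rotate(1, 90)): joint angles (θ0=0°, θ1=270°, θ2=270°)
step 2 (rotate(1, 90)): joint angles (θ0=0°, θ1=0°, θ2=270°)
step 3 (rotate(1, 90)): joint angles (θ0=0°, θ1=90°, θ2=270°)
no rival 3-sequence matches.

rotate(1, 90), rotate(1, 90), rotate(1, 90)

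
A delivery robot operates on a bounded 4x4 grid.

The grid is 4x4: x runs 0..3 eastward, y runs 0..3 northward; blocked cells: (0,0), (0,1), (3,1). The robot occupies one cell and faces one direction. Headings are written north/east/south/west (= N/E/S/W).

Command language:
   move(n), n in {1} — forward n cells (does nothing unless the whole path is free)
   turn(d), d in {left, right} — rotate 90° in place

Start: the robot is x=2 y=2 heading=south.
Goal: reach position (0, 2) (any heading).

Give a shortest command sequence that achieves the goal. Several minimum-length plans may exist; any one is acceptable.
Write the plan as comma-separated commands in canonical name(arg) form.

turn(right), move(1), move(1)

start: x=2 y=2 heading=south
[1] after turn(right): x=2 y=2 heading=west
[2] after move(1): x=1 y=2 heading=west
[3] after move(1): x=0 y=2 heading=west
nothing shorter than 3 reaches the goal.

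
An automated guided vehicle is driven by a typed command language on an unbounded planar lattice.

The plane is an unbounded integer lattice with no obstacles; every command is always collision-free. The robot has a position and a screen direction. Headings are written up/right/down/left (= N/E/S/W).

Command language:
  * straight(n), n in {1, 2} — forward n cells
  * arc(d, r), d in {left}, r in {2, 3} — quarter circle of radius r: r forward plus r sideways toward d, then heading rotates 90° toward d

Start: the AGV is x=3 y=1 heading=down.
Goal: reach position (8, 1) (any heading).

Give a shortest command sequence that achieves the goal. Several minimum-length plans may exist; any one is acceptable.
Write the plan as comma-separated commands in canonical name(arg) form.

t0: x=3 y=1 heading=down
[1] after arc(left, 3): x=6 y=-2 heading=right
[2] after arc(left, 2): x=8 y=0 heading=up
[3] after straight(1): x=8 y=1 heading=up
nothing shorter than 3 reaches the goal.

arc(left, 3), arc(left, 2), straight(1)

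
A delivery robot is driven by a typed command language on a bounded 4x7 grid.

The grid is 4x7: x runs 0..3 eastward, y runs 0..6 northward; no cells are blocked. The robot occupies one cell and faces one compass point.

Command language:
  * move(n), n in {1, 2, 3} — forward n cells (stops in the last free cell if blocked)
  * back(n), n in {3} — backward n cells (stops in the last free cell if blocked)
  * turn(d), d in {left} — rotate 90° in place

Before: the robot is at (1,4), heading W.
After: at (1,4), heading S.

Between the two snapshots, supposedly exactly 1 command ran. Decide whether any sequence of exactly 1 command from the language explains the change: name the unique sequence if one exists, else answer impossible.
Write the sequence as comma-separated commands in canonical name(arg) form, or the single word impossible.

key: (1,4) unchanged — the single command moves nothing
start: at (1,4), heading W
t=1 turn(left) ⇒ at (1,4), heading S
all 5 alternatives checked — unique.

turn(left)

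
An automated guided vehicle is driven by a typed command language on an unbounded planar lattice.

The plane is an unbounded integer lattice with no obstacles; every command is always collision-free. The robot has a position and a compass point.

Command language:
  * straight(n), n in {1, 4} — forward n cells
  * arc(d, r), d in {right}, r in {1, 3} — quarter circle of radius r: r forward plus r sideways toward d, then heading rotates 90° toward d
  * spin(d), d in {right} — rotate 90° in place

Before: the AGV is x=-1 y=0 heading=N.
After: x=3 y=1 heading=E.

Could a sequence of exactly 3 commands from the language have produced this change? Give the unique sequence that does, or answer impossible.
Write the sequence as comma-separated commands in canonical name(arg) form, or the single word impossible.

key: running straight(4) before straight(1) would end elsewhere — order is forced
initial: x=-1 y=0 heading=N
1. straight(1) → x=-1 y=1 heading=N
2. spin(right) → x=-1 y=1 heading=E
3. straight(4) → x=3 y=1 heading=E
no rival 3-sequence matches.

straight(1), spin(right), straight(4)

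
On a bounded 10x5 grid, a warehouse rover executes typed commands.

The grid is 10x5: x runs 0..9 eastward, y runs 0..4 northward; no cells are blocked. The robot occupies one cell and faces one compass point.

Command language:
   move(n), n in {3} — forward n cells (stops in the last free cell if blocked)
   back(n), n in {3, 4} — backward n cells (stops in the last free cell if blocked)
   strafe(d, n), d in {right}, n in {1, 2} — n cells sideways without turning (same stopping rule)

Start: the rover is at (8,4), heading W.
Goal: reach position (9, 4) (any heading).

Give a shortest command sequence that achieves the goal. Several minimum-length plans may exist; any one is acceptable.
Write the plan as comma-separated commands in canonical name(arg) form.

back(3)

start: at (8,4), heading W
1. back(3) → at (9,4), heading W
minimal: 1 command(s), checked below 1.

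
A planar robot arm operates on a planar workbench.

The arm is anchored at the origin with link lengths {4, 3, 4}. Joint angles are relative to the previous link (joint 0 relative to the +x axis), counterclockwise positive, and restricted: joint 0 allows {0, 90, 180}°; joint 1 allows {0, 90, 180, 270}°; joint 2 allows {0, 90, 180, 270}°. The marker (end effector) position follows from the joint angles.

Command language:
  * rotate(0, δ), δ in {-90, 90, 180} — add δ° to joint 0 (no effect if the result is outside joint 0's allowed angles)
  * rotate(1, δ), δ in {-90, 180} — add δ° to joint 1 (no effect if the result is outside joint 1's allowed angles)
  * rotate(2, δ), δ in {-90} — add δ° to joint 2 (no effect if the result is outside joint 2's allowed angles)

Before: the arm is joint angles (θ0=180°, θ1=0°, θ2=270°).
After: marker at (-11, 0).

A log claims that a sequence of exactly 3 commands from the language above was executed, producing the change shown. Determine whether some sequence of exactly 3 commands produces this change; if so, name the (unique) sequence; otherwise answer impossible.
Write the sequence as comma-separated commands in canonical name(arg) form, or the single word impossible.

begin: joint angles (θ0=180°, θ1=0°, θ2=270°)
1. rotate(2, -90) → joint angles (θ0=180°, θ1=0°, θ2=180°)
2. rotate(2, -90) → joint angles (θ0=180°, θ1=0°, θ2=90°)
3. rotate(2, -90) → joint angles (θ0=180°, θ1=0°, θ2=0°)
uniquely the one of 216 3-step routes that fits.

rotate(2, -90), rotate(2, -90), rotate(2, -90)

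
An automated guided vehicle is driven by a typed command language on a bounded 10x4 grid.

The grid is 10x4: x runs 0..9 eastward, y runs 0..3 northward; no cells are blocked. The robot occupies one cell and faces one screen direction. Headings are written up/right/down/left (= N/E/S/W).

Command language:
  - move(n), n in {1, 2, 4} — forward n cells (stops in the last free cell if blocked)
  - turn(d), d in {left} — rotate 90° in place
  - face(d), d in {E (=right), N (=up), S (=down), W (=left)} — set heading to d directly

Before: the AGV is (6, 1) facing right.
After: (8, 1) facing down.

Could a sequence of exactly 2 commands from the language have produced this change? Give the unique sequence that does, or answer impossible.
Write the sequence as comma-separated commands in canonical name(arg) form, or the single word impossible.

move(2), face(S)

key: cell and facing (now S) both changed — the 2 commands mix motion and turning
begin: (6, 1) facing right
step 1 (move(2)): (8, 1) facing right
step 2 (face(S)): (8, 1) facing down
uniquely the one of 64 2-step routes that fits.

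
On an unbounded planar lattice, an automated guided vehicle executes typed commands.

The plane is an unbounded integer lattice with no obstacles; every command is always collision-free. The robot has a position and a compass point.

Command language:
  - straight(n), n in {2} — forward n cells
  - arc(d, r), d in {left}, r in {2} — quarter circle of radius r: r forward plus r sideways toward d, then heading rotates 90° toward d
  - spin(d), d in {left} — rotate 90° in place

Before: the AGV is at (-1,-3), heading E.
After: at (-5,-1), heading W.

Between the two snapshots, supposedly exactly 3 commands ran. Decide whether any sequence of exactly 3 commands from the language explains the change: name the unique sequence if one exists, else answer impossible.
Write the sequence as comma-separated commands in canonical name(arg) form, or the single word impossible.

key: running straight(2) before spin(left) would end elsewhere — order is forced
from: at (-1,-3), heading E
step 1 (spin(left)): at (-1,-3), heading N
step 2 (arc(left, 2)): at (-3,-1), heading W
step 3 (straight(2)): at (-5,-1), heading W
no other 3-command option fits: unique.

spin(left), arc(left, 2), straight(2)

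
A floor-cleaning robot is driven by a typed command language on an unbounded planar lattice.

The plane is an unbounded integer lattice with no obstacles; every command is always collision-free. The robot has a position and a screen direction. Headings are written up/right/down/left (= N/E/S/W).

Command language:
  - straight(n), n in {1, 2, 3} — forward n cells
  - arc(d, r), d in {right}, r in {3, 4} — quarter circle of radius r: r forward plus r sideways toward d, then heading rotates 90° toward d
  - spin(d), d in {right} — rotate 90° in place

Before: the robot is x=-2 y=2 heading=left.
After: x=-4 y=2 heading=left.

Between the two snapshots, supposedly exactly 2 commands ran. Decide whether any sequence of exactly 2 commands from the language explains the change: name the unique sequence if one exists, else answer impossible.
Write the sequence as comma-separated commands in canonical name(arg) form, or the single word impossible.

straight(1), straight(1)

key: still facing W at the end — nothing in the sequence rotates
from: x=-2 y=2 heading=left
[1] after straight(1): x=-3 y=2 heading=left
[2] after straight(1): x=-4 y=2 heading=left
uniquely the one of 36 2-step routes that fits.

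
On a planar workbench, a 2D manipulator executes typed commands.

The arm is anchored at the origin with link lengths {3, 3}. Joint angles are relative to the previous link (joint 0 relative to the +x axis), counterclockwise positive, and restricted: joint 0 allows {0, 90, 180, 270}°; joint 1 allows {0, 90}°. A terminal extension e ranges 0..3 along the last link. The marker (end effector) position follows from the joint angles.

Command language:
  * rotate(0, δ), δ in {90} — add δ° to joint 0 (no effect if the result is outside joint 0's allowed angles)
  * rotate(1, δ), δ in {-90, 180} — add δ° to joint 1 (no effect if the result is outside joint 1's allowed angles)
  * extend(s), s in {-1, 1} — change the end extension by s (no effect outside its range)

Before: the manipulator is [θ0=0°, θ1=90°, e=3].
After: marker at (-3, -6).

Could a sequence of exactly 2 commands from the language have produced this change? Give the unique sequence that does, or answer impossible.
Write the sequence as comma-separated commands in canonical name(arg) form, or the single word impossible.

rotate(0, 90), rotate(0, 90)

from: [θ0=0°, θ1=90°, e=3]
t=1 rotate(0, 90) ⇒ [θ0=90°, θ1=90°, e=3]
t=2 rotate(0, 90) ⇒ [θ0=180°, θ1=90°, e=3]
no other 2-command option fits: unique.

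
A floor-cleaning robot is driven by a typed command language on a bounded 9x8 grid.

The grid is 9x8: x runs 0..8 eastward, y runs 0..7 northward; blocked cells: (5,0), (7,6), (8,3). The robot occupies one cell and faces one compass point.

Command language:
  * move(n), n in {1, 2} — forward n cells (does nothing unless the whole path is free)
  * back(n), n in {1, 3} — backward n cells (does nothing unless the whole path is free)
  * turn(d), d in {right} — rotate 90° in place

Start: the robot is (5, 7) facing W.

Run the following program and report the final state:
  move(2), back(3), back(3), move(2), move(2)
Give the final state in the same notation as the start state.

(2, 7) facing W

t0: (5, 7) facing W
step 1 (move(2)): (3, 7) facing W
step 2 (back(3)): (6, 7) facing W
step 3 (back(3)): (6, 7) facing W
step 4 (move(2)): (4, 7) facing W
step 5 (move(2)): (2, 7) facing W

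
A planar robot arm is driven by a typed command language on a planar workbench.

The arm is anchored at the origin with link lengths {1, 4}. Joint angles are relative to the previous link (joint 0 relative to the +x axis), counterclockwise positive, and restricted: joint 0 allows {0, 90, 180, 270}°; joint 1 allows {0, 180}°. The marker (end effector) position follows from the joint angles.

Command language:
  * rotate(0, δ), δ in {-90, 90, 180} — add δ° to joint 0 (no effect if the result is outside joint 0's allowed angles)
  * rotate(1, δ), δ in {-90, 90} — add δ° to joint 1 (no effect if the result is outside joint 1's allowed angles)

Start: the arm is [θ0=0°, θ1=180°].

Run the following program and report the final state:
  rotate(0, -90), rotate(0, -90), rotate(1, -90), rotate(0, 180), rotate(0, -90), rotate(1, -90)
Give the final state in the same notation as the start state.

t0: [θ0=0°, θ1=180°]
t=1 rotate(0, -90) ⇒ [θ0=270°, θ1=180°]
t=2 rotate(0, -90) ⇒ [θ0=180°, θ1=180°]
t=3 rotate(1, -90) ⇒ [θ0=180°, θ1=180°]
t=4 rotate(0, 180) ⇒ [θ0=0°, θ1=180°]
t=5 rotate(0, -90) ⇒ [θ0=270°, θ1=180°]
t=6 rotate(1, -90) ⇒ [θ0=270°, θ1=180°]

[θ0=270°, θ1=180°]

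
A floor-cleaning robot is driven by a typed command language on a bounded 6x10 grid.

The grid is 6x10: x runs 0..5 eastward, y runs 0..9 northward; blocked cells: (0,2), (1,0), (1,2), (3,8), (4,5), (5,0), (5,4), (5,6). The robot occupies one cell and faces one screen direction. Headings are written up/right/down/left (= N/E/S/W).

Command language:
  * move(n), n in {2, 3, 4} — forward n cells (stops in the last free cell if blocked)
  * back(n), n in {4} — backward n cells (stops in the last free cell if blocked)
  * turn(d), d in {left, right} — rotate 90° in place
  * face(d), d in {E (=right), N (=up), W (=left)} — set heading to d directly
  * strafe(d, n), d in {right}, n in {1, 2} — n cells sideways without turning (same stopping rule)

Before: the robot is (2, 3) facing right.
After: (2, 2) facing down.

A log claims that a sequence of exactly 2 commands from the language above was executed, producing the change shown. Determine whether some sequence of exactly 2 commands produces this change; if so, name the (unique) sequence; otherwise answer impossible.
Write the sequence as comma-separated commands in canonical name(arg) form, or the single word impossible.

key: cell and facing (now S) both changed — the 2 commands mix motion and turning
t0: (2, 3) facing right
1. strafe(right, 1) → (2, 2) facing right
2. turn(right) → (2, 2) facing down
uniquely the one of 121 2-step routes that fits.

strafe(right, 1), turn(right)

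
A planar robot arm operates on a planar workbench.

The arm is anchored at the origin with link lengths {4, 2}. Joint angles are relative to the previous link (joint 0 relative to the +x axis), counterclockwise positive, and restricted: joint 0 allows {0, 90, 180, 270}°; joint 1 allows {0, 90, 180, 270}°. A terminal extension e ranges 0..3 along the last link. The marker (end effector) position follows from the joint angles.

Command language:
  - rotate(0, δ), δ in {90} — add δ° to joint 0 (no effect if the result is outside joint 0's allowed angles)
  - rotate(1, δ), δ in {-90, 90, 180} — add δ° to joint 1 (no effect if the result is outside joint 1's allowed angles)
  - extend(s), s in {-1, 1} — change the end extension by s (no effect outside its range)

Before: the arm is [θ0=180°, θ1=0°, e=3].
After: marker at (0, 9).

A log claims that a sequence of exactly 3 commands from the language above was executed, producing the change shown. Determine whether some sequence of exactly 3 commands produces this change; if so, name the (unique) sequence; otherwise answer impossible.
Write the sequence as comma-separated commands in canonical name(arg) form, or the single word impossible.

rotate(0, 90), rotate(0, 90), rotate(0, 90)

start: [θ0=180°, θ1=0°, e=3]
step 1 (rotate(0, 90)): [θ0=270°, θ1=0°, e=3]
step 2 (rotate(0, 90)): [θ0=0°, θ1=0°, e=3]
step 3 (rotate(0, 90)): [θ0=90°, θ1=0°, e=3]
uniquely the one of 216 3-step routes that fits.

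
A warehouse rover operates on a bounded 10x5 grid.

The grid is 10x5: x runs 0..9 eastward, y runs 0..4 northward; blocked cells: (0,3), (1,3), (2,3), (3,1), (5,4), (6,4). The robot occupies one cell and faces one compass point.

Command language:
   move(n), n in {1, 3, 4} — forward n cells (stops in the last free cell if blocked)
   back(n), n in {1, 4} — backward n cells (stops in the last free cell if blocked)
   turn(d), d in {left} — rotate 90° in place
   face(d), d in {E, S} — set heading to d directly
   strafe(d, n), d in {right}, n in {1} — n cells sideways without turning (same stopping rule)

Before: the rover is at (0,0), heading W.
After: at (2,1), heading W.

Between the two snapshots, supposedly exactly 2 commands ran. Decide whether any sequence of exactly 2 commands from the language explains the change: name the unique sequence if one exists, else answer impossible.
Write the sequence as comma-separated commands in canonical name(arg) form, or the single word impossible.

key: heading stays W — no command in the sequence turns
initial: at (0,0), heading W
1. strafe(right, 1) → at (0,1), heading W
2. back(4) → at (2,1), heading W
no rival 2-sequence matches.

strafe(right, 1), back(4)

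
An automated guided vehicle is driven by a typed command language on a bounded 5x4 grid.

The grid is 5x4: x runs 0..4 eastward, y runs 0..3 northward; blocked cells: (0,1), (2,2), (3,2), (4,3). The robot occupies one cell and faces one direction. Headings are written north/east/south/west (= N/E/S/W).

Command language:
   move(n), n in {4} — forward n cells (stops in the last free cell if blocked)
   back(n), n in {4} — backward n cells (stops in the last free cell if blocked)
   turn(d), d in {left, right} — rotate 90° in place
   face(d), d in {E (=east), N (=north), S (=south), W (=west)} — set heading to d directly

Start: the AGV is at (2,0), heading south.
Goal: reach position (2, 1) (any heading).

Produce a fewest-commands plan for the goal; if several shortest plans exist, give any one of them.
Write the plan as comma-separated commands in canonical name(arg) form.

initial: at (2,0), heading south
1. back(4) → at (2,1), heading south
shorter routes all fall short; 1 is best.

back(4)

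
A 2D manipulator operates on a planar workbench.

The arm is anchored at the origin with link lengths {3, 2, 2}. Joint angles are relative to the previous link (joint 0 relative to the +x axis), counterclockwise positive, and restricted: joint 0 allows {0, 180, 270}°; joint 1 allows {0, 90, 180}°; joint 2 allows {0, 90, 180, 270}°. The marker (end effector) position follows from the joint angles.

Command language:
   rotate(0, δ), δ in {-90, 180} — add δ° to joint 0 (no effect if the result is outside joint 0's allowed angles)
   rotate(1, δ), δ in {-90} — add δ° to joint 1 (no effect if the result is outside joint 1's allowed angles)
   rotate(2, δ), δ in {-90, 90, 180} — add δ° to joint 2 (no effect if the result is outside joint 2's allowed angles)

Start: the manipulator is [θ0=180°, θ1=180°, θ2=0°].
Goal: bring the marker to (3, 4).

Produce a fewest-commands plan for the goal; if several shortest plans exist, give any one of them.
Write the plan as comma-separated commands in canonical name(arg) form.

rotate(0, 180), rotate(1, -90)

t0: [θ0=180°, θ1=180°, θ2=0°]
1. rotate(0, 180) → [θ0=0°, θ1=180°, θ2=0°]
2. rotate(1, -90) → [θ0=0°, θ1=90°, θ2=0°]
nothing shorter than 2 reaches the goal.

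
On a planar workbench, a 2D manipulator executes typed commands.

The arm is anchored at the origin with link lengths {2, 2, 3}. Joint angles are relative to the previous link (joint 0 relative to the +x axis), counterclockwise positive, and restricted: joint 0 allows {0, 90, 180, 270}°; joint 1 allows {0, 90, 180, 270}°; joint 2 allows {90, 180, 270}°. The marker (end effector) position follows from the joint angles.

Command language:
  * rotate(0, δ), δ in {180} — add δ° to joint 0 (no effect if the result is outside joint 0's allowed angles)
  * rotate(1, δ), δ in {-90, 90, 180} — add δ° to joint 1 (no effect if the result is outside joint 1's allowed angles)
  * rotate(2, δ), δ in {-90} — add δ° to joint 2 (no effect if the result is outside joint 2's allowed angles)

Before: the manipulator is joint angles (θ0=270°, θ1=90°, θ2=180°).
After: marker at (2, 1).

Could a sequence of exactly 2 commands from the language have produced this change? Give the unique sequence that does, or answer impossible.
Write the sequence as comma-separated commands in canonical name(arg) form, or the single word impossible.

rotate(2, -90), rotate(2, -90)

t0: joint angles (θ0=270°, θ1=90°, θ2=180°)
t=1 rotate(2, -90) ⇒ joint angles (θ0=270°, θ1=90°, θ2=90°)
t=2 rotate(2, -90) ⇒ joint angles (θ0=270°, θ1=90°, θ2=90°)
no other 2-command option fits: unique.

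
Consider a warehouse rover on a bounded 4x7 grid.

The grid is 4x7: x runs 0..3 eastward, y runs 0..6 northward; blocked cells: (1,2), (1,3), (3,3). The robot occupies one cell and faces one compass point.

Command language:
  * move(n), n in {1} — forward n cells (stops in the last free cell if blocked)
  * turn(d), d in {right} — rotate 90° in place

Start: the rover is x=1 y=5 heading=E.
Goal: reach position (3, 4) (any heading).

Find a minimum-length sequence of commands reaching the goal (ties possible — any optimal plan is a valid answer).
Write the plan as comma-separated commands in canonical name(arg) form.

initial: x=1 y=5 heading=E
[1] after move(1): x=2 y=5 heading=E
[2] after move(1): x=3 y=5 heading=E
[3] after turn(right): x=3 y=5 heading=S
[4] after move(1): x=3 y=4 heading=S
minimal: 4 command(s), checked below 4.

move(1), move(1), turn(right), move(1)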